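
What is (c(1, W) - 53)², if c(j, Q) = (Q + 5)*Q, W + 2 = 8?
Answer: 169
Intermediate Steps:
W = 6 (W = -2 + 8 = 6)
c(j, Q) = Q*(5 + Q) (c(j, Q) = (5 + Q)*Q = Q*(5 + Q))
(c(1, W) - 53)² = (6*(5 + 6) - 53)² = (6*11 - 53)² = (66 - 53)² = 13² = 169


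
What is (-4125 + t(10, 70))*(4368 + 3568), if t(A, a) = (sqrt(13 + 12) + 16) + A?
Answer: -32489984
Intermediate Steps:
t(A, a) = 21 + A (t(A, a) = (sqrt(25) + 16) + A = (5 + 16) + A = 21 + A)
(-4125 + t(10, 70))*(4368 + 3568) = (-4125 + (21 + 10))*(4368 + 3568) = (-4125 + 31)*7936 = -4094*7936 = -32489984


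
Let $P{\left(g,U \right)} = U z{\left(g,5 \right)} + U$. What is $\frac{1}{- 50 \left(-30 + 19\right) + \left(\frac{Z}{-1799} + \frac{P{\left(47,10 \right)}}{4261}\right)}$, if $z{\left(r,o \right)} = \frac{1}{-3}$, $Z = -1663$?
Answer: $\frac{22996617}{12669433459} \approx 0.0018151$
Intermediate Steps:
$z{\left(r,o \right)} = - \frac{1}{3}$
$P{\left(g,U \right)} = \frac{2 U}{3}$ ($P{\left(g,U \right)} = U \left(- \frac{1}{3}\right) + U = - \frac{U}{3} + U = \frac{2 U}{3}$)
$\frac{1}{- 50 \left(-30 + 19\right) + \left(\frac{Z}{-1799} + \frac{P{\left(47,10 \right)}}{4261}\right)} = \frac{1}{- 50 \left(-30 + 19\right) + \left(- \frac{1663}{-1799} + \frac{\frac{2}{3} \cdot 10}{4261}\right)} = \frac{1}{\left(-50\right) \left(-11\right) + \left(\left(-1663\right) \left(- \frac{1}{1799}\right) + \frac{20}{3} \cdot \frac{1}{4261}\right)} = \frac{1}{550 + \left(\frac{1663}{1799} + \frac{20}{12783}\right)} = \frac{1}{550 + \frac{21294109}{22996617}} = \frac{1}{\frac{12669433459}{22996617}} = \frac{22996617}{12669433459}$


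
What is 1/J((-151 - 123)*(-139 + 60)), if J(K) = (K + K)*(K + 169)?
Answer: 1/944414980 ≈ 1.0589e-9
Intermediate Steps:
J(K) = 2*K*(169 + K) (J(K) = (2*K)*(169 + K) = 2*K*(169 + K))
1/J((-151 - 123)*(-139 + 60)) = 1/(2*((-151 - 123)*(-139 + 60))*(169 + (-151 - 123)*(-139 + 60))) = 1/(2*(-274*(-79))*(169 - 274*(-79))) = 1/(2*21646*(169 + 21646)) = 1/(2*21646*21815) = 1/944414980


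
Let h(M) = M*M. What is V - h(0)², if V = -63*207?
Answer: -13041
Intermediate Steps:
V = -13041
h(M) = M²
V - h(0)² = -13041 - (0²)² = -13041 - 1*0² = -13041 - 1*0 = -13041 + 0 = -13041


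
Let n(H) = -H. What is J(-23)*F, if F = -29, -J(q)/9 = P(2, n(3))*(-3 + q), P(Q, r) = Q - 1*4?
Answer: 13572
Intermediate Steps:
P(Q, r) = -4 + Q (P(Q, r) = Q - 4 = -4 + Q)
J(q) = -54 + 18*q (J(q) = -9*(-4 + 2)*(-3 + q) = -(-18)*(-3 + q) = -9*(6 - 2*q) = -54 + 18*q)
J(-23)*F = (-54 + 18*(-23))*(-29) = (-54 - 414)*(-29) = -468*(-29) = 13572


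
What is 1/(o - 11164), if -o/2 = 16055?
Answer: -1/43274 ≈ -2.3109e-5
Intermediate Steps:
o = -32110 (o = -2*16055 = -32110)
1/(o - 11164) = 1/(-32110 - 11164) = 1/(-43274) = -1/43274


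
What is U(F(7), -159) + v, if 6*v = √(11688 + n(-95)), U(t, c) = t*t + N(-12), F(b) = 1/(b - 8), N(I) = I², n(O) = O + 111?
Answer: 145 + √2926/3 ≈ 163.03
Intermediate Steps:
n(O) = 111 + O
F(b) = 1/(-8 + b)
U(t, c) = 144 + t² (U(t, c) = t*t + (-12)² = t² + 144 = 144 + t²)
v = √2926/3 (v = √(11688 + (111 - 95))/6 = √(11688 + 16)/6 = √11704/6 = (2*√2926)/6 = √2926/3 ≈ 18.031)
U(F(7), -159) + v = (144 + (1/(-8 + 7))²) + √2926/3 = (144 + (1/(-1))²) + √2926/3 = (144 + (-1)²) + √2926/3 = (144 + 1) + √2926/3 = 145 + √2926/3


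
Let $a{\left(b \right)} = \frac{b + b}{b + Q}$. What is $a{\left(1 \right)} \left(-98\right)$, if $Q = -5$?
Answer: $49$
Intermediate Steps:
$a{\left(b \right)} = \frac{2 b}{-5 + b}$ ($a{\left(b \right)} = \frac{b + b}{b - 5} = \frac{2 b}{-5 + b}$)
$a{\left(1 \right)} \left(-98\right) = 2 \cdot 1 \frac{1}{-5 + 1} \left(-98\right) = 2 \cdot 1 \frac{1}{-4} \left(-98\right) = 2 \cdot 1 \left(- \frac{1}{4}\right) \left(-98\right) = \left(- \frac{1}{2}\right) \left(-98\right) = 49$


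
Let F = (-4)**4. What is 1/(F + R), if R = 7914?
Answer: 1/8170 ≈ 0.00012240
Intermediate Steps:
F = 256
1/(F + R) = 1/(256 + 7914) = 1/8170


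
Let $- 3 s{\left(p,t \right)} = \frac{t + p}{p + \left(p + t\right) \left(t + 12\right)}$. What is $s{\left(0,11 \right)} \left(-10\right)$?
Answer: $\frac{10}{69} \approx 0.14493$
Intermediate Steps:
$s{\left(p,t \right)} = - \frac{p + t}{3 \left(p + \left(12 + t\right) \left(p + t\right)\right)}$ ($s{\left(p,t \right)} = - \frac{\left(t + p\right) \frac{1}{p + \left(p + t\right) \left(t + 12\right)}}{3} = - \frac{\left(p + t\right) \frac{1}{p + \left(p + t\right) \left(12 + t\right)}}{3} = - \frac{\left(p + t\right) \frac{1}{p + \left(12 + t\right) \left(p + t\right)}}{3} = - \frac{\frac{1}{p + \left(12 + t\right) \left(p + t\right)} \left(p + t\right)}{3} = - \frac{p + t}{3 \left(p + \left(12 + t\right) \left(p + t\right)\right)}$)
$s{\left(0,11 \right)} \left(-10\right) = \frac{\left(-1\right) 0 - 11}{3 \left(11^{2} + 12 \cdot 11 + 13 \cdot 0 + 0 \cdot 11\right)} \left(-10\right) = \frac{0 - 11}{3 \left(121 + 132 + 0 + 0\right)} \left(-10\right) = \frac{1}{3} \cdot \frac{1}{253} \left(-11\right) \left(-10\right) = \left(- \frac{1}{69}\right) \left(-10\right) = \frac{10}{69}$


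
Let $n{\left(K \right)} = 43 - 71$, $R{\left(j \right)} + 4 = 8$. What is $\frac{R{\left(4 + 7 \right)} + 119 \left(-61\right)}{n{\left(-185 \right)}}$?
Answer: $\frac{7255}{28} \approx 259.11$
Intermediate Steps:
$R{\left(j \right)} = 4$ ($R{\left(j \right)} = -4 + 8 = 4$)
$n{\left(K \right)} = -28$
$\frac{R{\left(4 + 7 \right)} + 119 \left(-61\right)}{n{\left(-185 \right)}} = \frac{4 + 119 \left(-61\right)}{-28} = \left(4 - 7259\right) \left(- \frac{1}{28}\right) = \left(-7255\right) \left(- \frac{1}{28}\right) = \frac{7255}{28}$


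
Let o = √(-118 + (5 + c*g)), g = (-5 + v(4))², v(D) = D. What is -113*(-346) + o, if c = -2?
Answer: 39098 + I*√115 ≈ 39098.0 + 10.724*I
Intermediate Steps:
g = 1 (g = (-5 + 4)² = (-1)² = 1)
o = I*√115 (o = √(-118 + (5 - 2*1)) = √(-118 + (5 - 2)) = √(-118 + 3) = √(-115) = I*√115 ≈ 10.724*I)
-113*(-346) + o = -113*(-346) + I*√115 = 39098 + I*√115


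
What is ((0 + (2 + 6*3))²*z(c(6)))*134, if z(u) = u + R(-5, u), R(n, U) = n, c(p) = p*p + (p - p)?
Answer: 1661600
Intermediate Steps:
c(p) = p² (c(p) = p² + 0 = p²)
z(u) = -5 + u (z(u) = u - 5 = -5 + u)
((0 + (2 + 6*3))²*z(c(6)))*134 = ((0 + (2 + 6*3))²*(-5 + 6²))*134 = ((0 + (2 + 18))²*(-5 + 36))*134 = ((0 + 20)²*31)*134 = (20²*31)*134 = (400*31)*134 = 12400*134 = 1661600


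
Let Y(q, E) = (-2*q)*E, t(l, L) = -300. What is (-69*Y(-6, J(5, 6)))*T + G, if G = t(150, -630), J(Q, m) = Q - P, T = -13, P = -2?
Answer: 75048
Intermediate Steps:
J(Q, m) = 2 + Q (J(Q, m) = Q - 1*(-2) = Q + 2 = 2 + Q)
Y(q, E) = -2*E*q
G = -300
(-69*Y(-6, J(5, 6)))*T + G = -(-138)*(2 + 5)*(-6)*(-13) - 300 = -(-138)*7*(-6)*(-13) - 300 = -69*84*(-13) - 300 = -5796*(-13) - 300 = 75348 - 300 = 75048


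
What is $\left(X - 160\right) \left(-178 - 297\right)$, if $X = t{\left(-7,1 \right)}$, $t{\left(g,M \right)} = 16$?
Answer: $68400$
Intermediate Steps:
$X = 16$
$\left(X - 160\right) \left(-178 - 297\right) = \left(16 - 160\right) \left(-178 - 297\right) = \left(-144\right) \left(-475\right) = 68400$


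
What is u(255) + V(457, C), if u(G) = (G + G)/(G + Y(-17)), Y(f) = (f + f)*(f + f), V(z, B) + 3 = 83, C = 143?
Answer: 6670/83 ≈ 80.361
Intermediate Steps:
V(z, B) = 80 (V(z, B) = -3 + 83 = 80)
Y(f) = 4*f**2 (Y(f) = (2*f)*(2*f) = 4*f**2)
u(G) = 2*G/(1156 + G) (u(G) = (G + G)/(G + 4*(-17)**2) = (2*G)/(G + 4*289) = (2*G)/(G + 1156) = (2*G)/(1156 + G) = 2*G/(1156 + G))
u(255) + V(457, C) = 2*255/(1156 + 255) + 80 = 2*255/1411 + 80 = 2*255*(1/1411) + 80 = 30/83 + 80 = 6670/83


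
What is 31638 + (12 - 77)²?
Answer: 35863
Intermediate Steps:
31638 + (12 - 77)² = 31638 + (-65)² = 31638 + 4225 = 35863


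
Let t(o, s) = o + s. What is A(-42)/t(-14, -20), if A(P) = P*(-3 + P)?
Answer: -945/17 ≈ -55.588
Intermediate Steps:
A(-42)/t(-14, -20) = (-42*(-3 - 42))/(-14 - 20) = -42*(-45)/(-34) = 1890*(-1/34) = -945/17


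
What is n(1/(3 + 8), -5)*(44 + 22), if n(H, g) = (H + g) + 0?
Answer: -324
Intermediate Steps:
n(H, g) = H + g
n(1/(3 + 8), -5)*(44 + 22) = (1/(3 + 8) - 5)*(44 + 22) = (1/11 - 5)*66 = -54/11*66 = -324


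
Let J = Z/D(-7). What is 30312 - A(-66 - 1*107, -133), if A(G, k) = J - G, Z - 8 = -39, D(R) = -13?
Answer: 391776/13 ≈ 30137.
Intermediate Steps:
Z = -31 (Z = 8 - 39 = -31)
J = 31/13 (J = -31/(-13) = -31*(-1/13) = 31/13 ≈ 2.3846)
A(G, k) = 31/13 - G
30312 - A(-66 - 1*107, -133) = 30312 - (31/13 - (-66 - 1*107)) = 30312 - (31/13 - (-66 - 107)) = 30312 - (31/13 - 1*(-173)) = 30312 - (31/13 + 173) = 30312 - 1*2280/13 = 30312 - 2280/13 = 391776/13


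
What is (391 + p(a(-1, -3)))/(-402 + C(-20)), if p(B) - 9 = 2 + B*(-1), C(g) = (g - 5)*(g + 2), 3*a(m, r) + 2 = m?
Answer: 403/48 ≈ 8.3958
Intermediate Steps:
a(m, r) = -2/3 + m/3
C(g) = (-5 + g)*(2 + g)
p(B) = 11 - B (p(B) = 9 + (2 + B*(-1)) = 9 + (2 - B) = 11 - B)
(391 + p(a(-1, -3)))/(-402 + C(-20)) = (391 + (11 - (-2/3 + (1/3)*(-1))))/(-402 + (-10 + (-20)**2 - 3*(-20))) = (391 + (11 - (-2/3 - 1/3)))/(-402 + (-10 + 400 + 60)) = (391 + (11 - 1*(-1)))/(-402 + 450) = (391 + (11 + 1))/48 = (391 + 12)*(1/48) = 403*(1/48) = 403/48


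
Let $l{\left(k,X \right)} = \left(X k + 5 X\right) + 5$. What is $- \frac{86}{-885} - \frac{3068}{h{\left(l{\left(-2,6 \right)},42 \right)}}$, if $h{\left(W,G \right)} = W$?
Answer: $- \frac{2713202}{20355} \approx -133.29$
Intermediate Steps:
$l{\left(k,X \right)} = 5 + 5 X + X k$ ($l{\left(k,X \right)} = \left(5 X + X k\right) + 5 = 5 + 5 X + X k$)
$- \frac{86}{-885} - \frac{3068}{h{\left(l{\left(-2,6 \right)},42 \right)}} = - \frac{86}{-885} - \frac{3068}{5 + 5 \cdot 6 + 6 \left(-2\right)} = \left(-86\right) \left(- \frac{1}{885}\right) - \frac{3068}{5 + 30 - 12} = \frac{86}{885} - \frac{3068}{23} = - \frac{2713202}{20355}$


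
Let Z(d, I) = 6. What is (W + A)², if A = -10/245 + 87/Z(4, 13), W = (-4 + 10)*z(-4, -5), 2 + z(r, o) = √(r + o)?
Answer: -3053615/9604 + 4338*I/49 ≈ -317.95 + 88.531*I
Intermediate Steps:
z(r, o) = -2 + √(o + r) (z(r, o) = -2 + √(r + o) = -2 + √(o + r))
W = -12 + 18*I (W = (-4 + 10)*(-2 + √(-5 - 4)) = 6*(-2 + √(-9)) = 6*(-2 + 3*I) = -12 + 18*I ≈ -12.0 + 18.0*I)
A = 1417/98 (A = -10/245 + 87/6 = -10*1/245 + 87*(⅙) = -2/49 + 29/2 = 1417/98 ≈ 14.459)
(W + A)² = ((-12 + 18*I) + 1417/98)² = (241/98 + 18*I)²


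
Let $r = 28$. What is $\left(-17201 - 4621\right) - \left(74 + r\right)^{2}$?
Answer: $-32226$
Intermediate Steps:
$\left(-17201 - 4621\right) - \left(74 + r\right)^{2} = \left(-17201 - 4621\right) - \left(74 + 28\right)^{2} = -21822 - 102^{2} = -21822 - 10404 = -32226$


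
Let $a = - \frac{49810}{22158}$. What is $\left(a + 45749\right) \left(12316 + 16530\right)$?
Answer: $\frac{14619968161036}{11079} \approx 1.3196 \cdot 10^{9}$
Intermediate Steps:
$a = - \frac{24905}{11079}$ ($a = \left(-49810\right) \frac{1}{22158} = - \frac{24905}{11079} \approx -2.2479$)
$\left(a + 45749\right) \left(12316 + 16530\right) = \left(- \frac{24905}{11079} + 45749\right) \left(12316 + 16530\right) = \frac{506828266}{11079} \cdot 28846 = \frac{14619968161036}{11079}$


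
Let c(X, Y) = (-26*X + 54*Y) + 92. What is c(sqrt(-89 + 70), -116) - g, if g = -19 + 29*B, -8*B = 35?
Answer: -48209/8 - 26*I*sqrt(19) ≈ -6026.1 - 113.33*I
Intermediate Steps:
B = -35/8 (B = -1/8*35 = -35/8 ≈ -4.3750)
g = -1167/8 (g = -19 + 29*(-35/8) = -19 - 1015/8 = -1167/8 ≈ -145.88)
c(X, Y) = 92 - 26*X + 54*Y
c(sqrt(-89 + 70), -116) - g = (92 - 26*sqrt(-89 + 70) + 54*(-116)) - 1*(-1167/8) = (92 - 26*I*sqrt(19) - 6264) + 1167/8 = (-6172 - 26*I*sqrt(19)) + 1167/8 = -48209/8 - 26*I*sqrt(19)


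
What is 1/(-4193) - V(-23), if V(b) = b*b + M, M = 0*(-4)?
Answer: -2218098/4193 ≈ -529.00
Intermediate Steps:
M = 0
V(b) = b² (V(b) = b*b + 0 = b² + 0 = b²)
1/(-4193) - V(-23) = 1/(-4193) - 1*(-23)² = -1/4193 - 1*529 = -1/4193 - 529 = -2218098/4193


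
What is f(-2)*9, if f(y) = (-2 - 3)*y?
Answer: 90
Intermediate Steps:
f(y) = -5*y
f(-2)*9 = -5*(-2)*9 = 10*9 = 90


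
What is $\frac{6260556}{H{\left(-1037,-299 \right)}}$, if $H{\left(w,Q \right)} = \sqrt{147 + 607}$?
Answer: $\frac{3130278 \sqrt{754}}{377} \approx 2.28 \cdot 10^{5}$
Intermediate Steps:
$H{\left(w,Q \right)} = \sqrt{754}$
$\frac{6260556}{H{\left(-1037,-299 \right)}} = \frac{6260556}{\sqrt{754}} = 6260556 \frac{\sqrt{754}}{754} = \frac{3130278 \sqrt{754}}{377}$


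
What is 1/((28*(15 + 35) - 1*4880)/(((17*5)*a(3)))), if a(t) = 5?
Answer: -85/696 ≈ -0.12213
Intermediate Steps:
1/((28*(15 + 35) - 1*4880)/(((17*5)*a(3)))) = 1/((28*(15 + 35) - 1*4880)/(((17*5)*5))) = 1/((28*50 - 4880)/((85*5))) = 1/((1400 - 4880)/425) = 1/(-3480*1/425) = 1/(-696/85) = -85/696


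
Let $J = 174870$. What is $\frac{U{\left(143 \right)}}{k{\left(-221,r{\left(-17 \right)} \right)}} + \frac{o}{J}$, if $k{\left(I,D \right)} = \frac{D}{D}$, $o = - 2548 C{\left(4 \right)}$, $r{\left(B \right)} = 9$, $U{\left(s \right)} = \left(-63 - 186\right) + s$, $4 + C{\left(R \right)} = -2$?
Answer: $- \frac{3086822}{29145} \approx -105.91$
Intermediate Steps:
$C{\left(R \right)} = -6$ ($C{\left(R \right)} = -4 - 2 = -6$)
$U{\left(s \right)} = -249 + s$
$o = 15288$ ($o = \left(-2548\right) \left(-6\right) = 15288$)
$k{\left(I,D \right)} = 1$
$\frac{U{\left(143 \right)}}{k{\left(-221,r{\left(-17 \right)} \right)}} + \frac{o}{J} = \frac{-249 + 143}{1} + \frac{15288}{174870} = \left(-106\right) 1 + 15288 \cdot \frac{1}{174870} = -106 + \frac{2548}{29145} = - \frac{3086822}{29145}$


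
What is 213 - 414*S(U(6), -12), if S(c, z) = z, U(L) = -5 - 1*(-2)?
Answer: 5181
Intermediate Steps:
U(L) = -3 (U(L) = -5 + 2 = -3)
213 - 414*S(U(6), -12) = 213 - 414*(-12) = 213 + 4968 = 5181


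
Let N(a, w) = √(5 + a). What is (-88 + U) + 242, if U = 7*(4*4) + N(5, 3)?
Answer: 266 + √10 ≈ 269.16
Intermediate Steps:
U = 112 + √10 (U = 7*(4*4) + √(5 + 5) = 7*16 + √10 = 112 + √10 ≈ 115.16)
(-88 + U) + 242 = (-88 + (112 + √10)) + 242 = (24 + √10) + 242 = 266 + √10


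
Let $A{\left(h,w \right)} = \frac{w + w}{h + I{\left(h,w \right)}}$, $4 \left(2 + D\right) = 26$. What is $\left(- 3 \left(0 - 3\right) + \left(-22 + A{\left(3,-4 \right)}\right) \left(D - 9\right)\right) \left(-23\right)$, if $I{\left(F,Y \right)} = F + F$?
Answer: $-2576$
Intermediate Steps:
$D = \frac{9}{2}$ ($D = -2 + \frac{1}{4} \cdot 26 = -2 + \frac{13}{2} = \frac{9}{2} \approx 4.5$)
$I{\left(F,Y \right)} = 2 F$
$A{\left(h,w \right)} = \frac{2 w}{3 h}$ ($A{\left(h,w \right)} = \frac{w + w}{h + 2 h} = \frac{2 w}{3 h}$)
$\left(- 3 \left(0 - 3\right) + \left(-22 + A{\left(3,-4 \right)}\right) \left(D - 9\right)\right) \left(-23\right) = \left(- 3 \left(0 - 3\right) + \left(-22 + \frac{2}{3} \left(-4\right) \frac{1}{3}\right) \left(\frac{9}{2} - 9\right)\right) \left(-23\right) = \left(\left(-3\right) \left(-3\right) + \left(-22 + \frac{2}{3} \left(-4\right) \frac{1}{3}\right) \left(- \frac{9}{2}\right)\right) \left(-23\right) = \left(9 + \left(-22 - \frac{8}{9}\right) \left(- \frac{9}{2}\right)\right) \left(-23\right) = \left(9 - -103\right) \left(-23\right) = \left(9 + 103\right) \left(-23\right) = 112 \left(-23\right) = -2576$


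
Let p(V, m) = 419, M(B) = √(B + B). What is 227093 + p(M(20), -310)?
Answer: 227512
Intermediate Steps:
M(B) = √2*√B (M(B) = √(2*B) = √2*√B)
227093 + p(M(20), -310) = 227093 + 419 = 227512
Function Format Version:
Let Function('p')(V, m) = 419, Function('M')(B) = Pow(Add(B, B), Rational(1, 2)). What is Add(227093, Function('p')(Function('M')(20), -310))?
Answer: 227512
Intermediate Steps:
Function('M')(B) = Mul(Pow(2, Rational(1, 2)), Pow(B, Rational(1, 2))) (Function('M')(B) = Pow(Mul(2, B), Rational(1, 2)) = Mul(Pow(2, Rational(1, 2)), Pow(B, Rational(1, 2))))
Add(227093, Function('p')(Function('M')(20), -310)) = Add(227093, 419) = 227512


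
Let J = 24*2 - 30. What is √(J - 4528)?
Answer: I*√4510 ≈ 67.156*I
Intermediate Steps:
J = 18 (J = 48 - 30 = 18)
√(J - 4528) = √(18 - 4528) = √(-4510) = I*√4510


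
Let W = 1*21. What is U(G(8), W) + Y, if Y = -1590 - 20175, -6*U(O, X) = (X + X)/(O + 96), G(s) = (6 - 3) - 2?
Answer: -2111212/97 ≈ -21765.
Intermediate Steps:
G(s) = 1 (G(s) = 3 - 2 = 1)
W = 21
U(O, X) = -X/(3*(96 + O)) (U(O, X) = -(X + X)/(6*(O + 96)) = -2*X/(6*(96 + O)) = -X/(3*(96 + O)))
Y = -21765
U(G(8), W) + Y = -1*21/(288 + 3*1) - 21765 = -1*21/(288 + 3) - 21765 = -1*21/291 - 21765 = -1*21*1/291 - 21765 = -7/97 - 21765 = -2111212/97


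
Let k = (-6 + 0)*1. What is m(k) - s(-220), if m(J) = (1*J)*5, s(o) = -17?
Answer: -13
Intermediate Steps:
k = -6 (k = -6*1 = -6)
m(J) = 5*J (m(J) = J*5 = 5*J)
m(k) - s(-220) = 5*(-6) - 1*(-17) = -30 + 17 = -13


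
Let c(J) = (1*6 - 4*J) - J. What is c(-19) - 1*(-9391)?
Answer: 9492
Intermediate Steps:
c(J) = 6 - 5*J (c(J) = (6 - 4*J) - J = 6 - 5*J)
c(-19) - 1*(-9391) = (6 - 5*(-19)) - 1*(-9391) = (6 + 95) + 9391 = 101 + 9391 = 9492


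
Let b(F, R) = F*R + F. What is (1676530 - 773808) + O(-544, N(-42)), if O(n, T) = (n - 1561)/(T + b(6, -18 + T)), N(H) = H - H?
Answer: 92079749/102 ≈ 9.0274e+5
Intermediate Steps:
N(H) = 0
b(F, R) = F + F*R
O(n, T) = (-1561 + n)/(-102 + 7*T) (O(n, T) = (n - 1561)/(T + 6*(1 + (-18 + T))) = (-1561 + n)/(T + 6*(-17 + T)) = (-1561 + n)/(T + (-102 + 6*T)) = (-1561 + n)/(-102 + 7*T))
(1676530 - 773808) + O(-544, N(-42)) = (1676530 - 773808) + (-1561 - 544)/(-102 + 7*0) = 902722 - 2105/(-102 + 0) = 902722 - 2105/(-102) = 902722 - 1/102*(-2105) = 902722 + 2105/102 = 92079749/102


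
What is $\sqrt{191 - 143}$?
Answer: $4 \sqrt{3} \approx 6.9282$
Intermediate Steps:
$\sqrt{191 - 143} = \sqrt{48} = 4 \sqrt{3}$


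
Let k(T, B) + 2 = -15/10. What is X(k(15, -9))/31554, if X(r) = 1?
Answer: 1/31554 ≈ 3.1692e-5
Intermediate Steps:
k(T, B) = -7/2 (k(T, B) = -2 - 15/10 = -2 - 15*⅒ = -2 - 3/2 = -7/2)
X(k(15, -9))/31554 = 1/31554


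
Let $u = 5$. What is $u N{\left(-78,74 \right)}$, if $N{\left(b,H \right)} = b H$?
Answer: $-28860$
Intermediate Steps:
$N{\left(b,H \right)} = H b$
$u N{\left(-78,74 \right)} = 5 \cdot 74 \left(-78\right) = 5 \left(-5772\right) = -28860$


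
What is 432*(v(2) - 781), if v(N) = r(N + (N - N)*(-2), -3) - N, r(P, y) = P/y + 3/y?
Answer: -338976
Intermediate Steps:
r(P, y) = 3/y + P/y
v(N) = -1 - 4*N/3 (v(N) = (3 + (N + (N - N)*(-2)))/(-3) - N = -(3 + (N + 0*(-2)))/3 - N = -(3 + (N + 0))/3 - N = -(3 + N)/3 - N = (-1 - N/3) - N = -1 - 4*N/3)
432*(v(2) - 781) = 432*((-1 - 4/3*2) - 781) = 432*((-1 - 8/3) - 781) = 432*(-11/3 - 781) = 432*(-2354/3) = -338976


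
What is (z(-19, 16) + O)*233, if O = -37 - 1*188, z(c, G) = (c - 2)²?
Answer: 50328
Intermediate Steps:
z(c, G) = (-2 + c)²
O = -225 (O = -37 - 188 = -225)
(z(-19, 16) + O)*233 = ((-2 - 19)² - 225)*233 = ((-21)² - 225)*233 = (441 - 225)*233 = 216*233 = 50328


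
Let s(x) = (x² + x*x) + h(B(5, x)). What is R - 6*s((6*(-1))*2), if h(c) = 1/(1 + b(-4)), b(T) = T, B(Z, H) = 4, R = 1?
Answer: -1725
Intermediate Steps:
h(c) = -⅓ (h(c) = 1/(1 - 4) = 1/(-3) = -⅓)
s(x) = -⅓ + 2*x² (s(x) = (x² + x*x) - ⅓ = (x² + x²) - ⅓ = 2*x² - ⅓ = -⅓ + 2*x²)
R - 6*s((6*(-1))*2) = 1 - 6*(-⅓ + 2*((6*(-1))*2)²) = 1 - 6*(-⅓ + 2*(-6*2)²) = 1 - 6*(-⅓ + 2*(-12)²) = 1 - 6*(-⅓ + 2*144) = 1 - 6*(-⅓ + 288) = 1 - 6*863/3 = 1 - 1726 = -1725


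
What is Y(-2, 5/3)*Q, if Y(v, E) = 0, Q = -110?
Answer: 0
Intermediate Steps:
Y(-2, 5/3)*Q = 0*(-110) = 0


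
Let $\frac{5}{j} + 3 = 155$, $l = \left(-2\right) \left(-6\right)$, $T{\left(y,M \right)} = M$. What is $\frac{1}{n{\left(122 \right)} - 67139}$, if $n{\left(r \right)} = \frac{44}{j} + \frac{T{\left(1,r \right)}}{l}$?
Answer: $- \frac{30}{1973737} \approx -1.52 \cdot 10^{-5}$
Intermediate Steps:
$l = 12$
$j = \frac{5}{152}$ ($j = \frac{5}{-3 + 155} = \frac{5}{152} \approx 0.032895$)
$n{\left(r \right)} = \frac{6688}{5} + \frac{r}{12}$ ($n{\left(r \right)} = \frac{44}{\frac{5}{152}} + \frac{r}{12} = 44 \cdot \frac{152}{5} + r \frac{1}{12} = \frac{6688}{5} + \frac{r}{12}$)
$\frac{1}{n{\left(122 \right)} - 67139} = \frac{1}{\left(\frac{6688}{5} + \frac{1}{12} \cdot 122\right) - 67139} = \frac{1}{\left(\frac{6688}{5} + \frac{61}{6}\right) - 67139} = \frac{1}{\frac{40433}{30} - 67139} = \frac{1}{- \frac{1973737}{30}} = - \frac{30}{1973737}$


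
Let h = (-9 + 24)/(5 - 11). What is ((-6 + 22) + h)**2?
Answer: 729/4 ≈ 182.25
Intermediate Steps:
h = -5/2 (h = 15/(-6) = 15*(-1/6) = -5/2 ≈ -2.5000)
((-6 + 22) + h)**2 = ((-6 + 22) - 5/2)**2 = (16 - 5/2)**2 = (27/2)**2 = 729/4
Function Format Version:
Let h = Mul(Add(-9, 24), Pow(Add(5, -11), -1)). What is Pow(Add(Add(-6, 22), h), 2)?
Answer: Rational(729, 4) ≈ 182.25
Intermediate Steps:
h = Rational(-5, 2) (h = Mul(15, Pow(-6, -1)) = Mul(15, Rational(-1, 6)) = Rational(-5, 2) ≈ -2.5000)
Pow(Add(Add(-6, 22), h), 2) = Pow(Add(Add(-6, 22), Rational(-5, 2)), 2) = Pow(Add(16, Rational(-5, 2)), 2) = Pow(Rational(27, 2), 2) = Rational(729, 4)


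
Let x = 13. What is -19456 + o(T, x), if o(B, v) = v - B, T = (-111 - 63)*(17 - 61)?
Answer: -27099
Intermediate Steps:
T = 7656 (T = -174*(-44) = 7656)
-19456 + o(T, x) = -19456 + (13 - 1*7656) = -19456 + (13 - 7656) = -19456 - 7643 = -27099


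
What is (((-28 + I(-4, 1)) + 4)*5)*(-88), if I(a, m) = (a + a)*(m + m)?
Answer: 17600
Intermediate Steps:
I(a, m) = 4*a*m (I(a, m) = (2*a)*(2*m) = 4*a*m)
(((-28 + I(-4, 1)) + 4)*5)*(-88) = (((-28 + 4*(-4)*1) + 4)*5)*(-88) = (((-28 - 16) + 4)*5)*(-88) = ((-44 + 4)*5)*(-88) = -40*5*(-88) = -200*(-88) = 17600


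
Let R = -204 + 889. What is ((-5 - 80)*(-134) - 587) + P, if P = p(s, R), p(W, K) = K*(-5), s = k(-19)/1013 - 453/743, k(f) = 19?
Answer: 7378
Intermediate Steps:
R = 685
s = -444772/752659 (s = 19/1013 - 453/743 = -444772/752659 ≈ -0.59093)
p(W, K) = -5*K
P = -3425 (P = -5*685 = -3425)
((-5 - 80)*(-134) - 587) + P = ((-5 - 80)*(-134) - 587) - 3425 = (-85*(-134) - 587) - 3425 = (11390 - 587) - 3425 = 10803 - 3425 = 7378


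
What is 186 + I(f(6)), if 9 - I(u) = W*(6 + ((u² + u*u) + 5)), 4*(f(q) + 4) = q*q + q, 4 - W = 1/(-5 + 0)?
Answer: -2061/10 ≈ -206.10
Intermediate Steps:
W = 21/5 (W = 4 - 1/(-5 + 0) = 4 - 1/(-5) = 4 - 1*(-⅕) = 4 + ⅕ = 21/5 ≈ 4.2000)
f(q) = -4 + q/4 + q²/4 (f(q) = -4 + (q*q + q)/4 = -4 + (q² + q)/4 = -4 + (q + q²)/4 = -4 + (q/4 + q²/4) = -4 + q/4 + q²/4)
I(u) = -186/5 - 42*u²/5 (I(u) = 9 - 21*(6 + ((u² + u*u) + 5))/5 = 9 - 21*(6 + ((u² + u²) + 5))/5 = 9 - 21*(6 + (2*u² + 5))/5 = 9 - 21*(6 + (5 + 2*u²))/5 = 9 - 21*(11 + 2*u²)/5 = 9 - (231/5 + 42*u²/5) = 9 + (-231/5 - 42*u²/5) = -186/5 - 42*u²/5)
186 + I(f(6)) = 186 + (-186/5 - 42*(-4 + (¼)*6 + (¼)*6²)²/5) = 186 + (-186/5 - 42*(-4 + 3/2 + (¼)*36)²/5) = 186 + (-186/5 - 42*(-4 + 3/2 + 9)²/5) = 186 + (-186/5 - 42*(13/2)²/5) = 186 + (-186/5 - 42/5*169/4) = 186 + (-186/5 - 3549/10) = 186 - 3921/10 = -2061/10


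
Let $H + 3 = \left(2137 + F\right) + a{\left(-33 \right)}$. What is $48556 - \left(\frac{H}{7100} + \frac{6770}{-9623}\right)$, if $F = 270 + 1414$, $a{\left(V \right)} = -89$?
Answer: $\frac{3317518337633}{68323300} \approx 48556.0$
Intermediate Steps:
$F = 1684$
$H = 3729$ ($H = -3 + \left(\left(2137 + 1684\right) - 89\right) = -3 + \left(3821 - 89\right) = -3 + 3732 = 3729$)
$48556 - \left(\frac{H}{7100} + \frac{6770}{-9623}\right) = 48556 - \left(\frac{3729}{7100} + \frac{6770}{-9623}\right) = 48556 - \left(3729 \cdot \frac{1}{7100} + 6770 \left(- \frac{1}{9623}\right)\right) = 48556 - \left(\frac{3729}{7100} - \frac{6770}{9623}\right) = 48556 - - \frac{12182833}{68323300} = 48556 + \frac{12182833}{68323300} = \frac{3317518337633}{68323300}$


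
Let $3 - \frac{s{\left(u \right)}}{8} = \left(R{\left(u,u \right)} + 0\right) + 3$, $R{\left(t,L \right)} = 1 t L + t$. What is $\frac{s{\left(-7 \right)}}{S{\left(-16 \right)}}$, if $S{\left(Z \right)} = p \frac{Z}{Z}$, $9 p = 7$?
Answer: $-432$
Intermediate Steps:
$p = \frac{7}{9}$ ($p = \frac{1}{9} \cdot 7 = \frac{7}{9} \approx 0.77778$)
$R{\left(t,L \right)} = t + L t$ ($R{\left(t,L \right)} = t L + t = L t + t = t + L t$)
$S{\left(Z \right)} = \frac{7}{9}$ ($S{\left(Z \right)} = \frac{7 \frac{Z}{Z}}{9} = \frac{7}{9} \cdot 1 = \frac{7}{9}$)
$s{\left(u \right)} = - 8 u \left(1 + u\right)$ ($s{\left(u \right)} = 24 - 8 \left(\left(u \left(1 + u\right) + 0\right) + 3\right) = 24 - 8 \left(u \left(1 + u\right) + 3\right) = 24 - 8 \left(3 + u \left(1 + u\right)\right) = 24 - \left(24 + 8 u \left(1 + u\right)\right) = - 8 u \left(1 + u\right)$)
$\frac{s{\left(-7 \right)}}{S{\left(-16 \right)}} = \frac{\left(-8\right) \left(-7\right) \left(1 - 7\right)}{\frac{7}{9}} = \left(-8\right) \left(-7\right) \left(-6\right) \frac{9}{7} = \left(-336\right) \frac{9}{7} = -432$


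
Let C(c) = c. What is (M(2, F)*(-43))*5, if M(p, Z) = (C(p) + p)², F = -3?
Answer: -3440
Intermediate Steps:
M(p, Z) = 4*p² (M(p, Z) = (p + p)² = (2*p)² = 4*p²)
(M(2, F)*(-43))*5 = ((4*2²)*(-43))*5 = ((4*4)*(-43))*5 = (16*(-43))*5 = -688*5 = -3440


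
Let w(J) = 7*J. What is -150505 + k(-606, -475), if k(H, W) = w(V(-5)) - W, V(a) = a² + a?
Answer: -149890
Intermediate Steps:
V(a) = a + a²
k(H, W) = 140 - W (k(H, W) = 7*(-5*(1 - 5)) - W = 7*(-5*(-4)) - W = 7*20 - W = 140 - W)
-150505 + k(-606, -475) = -150505 + (140 - 1*(-475)) = -150505 + (140 + 475) = -150505 + 615 = -149890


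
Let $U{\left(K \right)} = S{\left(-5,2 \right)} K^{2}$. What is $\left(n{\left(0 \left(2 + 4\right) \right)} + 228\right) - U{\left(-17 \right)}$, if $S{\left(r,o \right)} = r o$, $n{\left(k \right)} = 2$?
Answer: $3120$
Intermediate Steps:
$S{\left(r,o \right)} = o r$
$U{\left(K \right)} = - 10 K^{2}$ ($U{\left(K \right)} = 2 \left(-5\right) K^{2} = - 10 K^{2}$)
$\left(n{\left(0 \left(2 + 4\right) \right)} + 228\right) - U{\left(-17 \right)} = \left(2 + 228\right) - - 10 \left(-17\right)^{2} = 230 - \left(-10\right) 289 = 230 - -2890 = 230 + 2890 = 3120$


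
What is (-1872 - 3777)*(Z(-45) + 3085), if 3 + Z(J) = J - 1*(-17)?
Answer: -17252046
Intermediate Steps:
Z(J) = 14 + J (Z(J) = -3 + (J - 1*(-17)) = -3 + (J + 17) = -3 + (17 + J) = 14 + J)
(-1872 - 3777)*(Z(-45) + 3085) = (-1872 - 3777)*((14 - 45) + 3085) = -5649*(-31 + 3085) = -5649*3054 = -17252046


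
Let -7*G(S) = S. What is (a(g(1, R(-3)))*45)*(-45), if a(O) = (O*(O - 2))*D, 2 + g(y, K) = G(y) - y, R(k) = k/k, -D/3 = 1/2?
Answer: 2405700/49 ≈ 49096.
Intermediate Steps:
D = -3/2 ≈ -1.5000
R(k) = 1
G(S) = -S/7
g(y, K) = -2 - 8*y/7 (g(y, K) = -2 + (-y/7 - y) = -2 - 8*y/7)
a(O) = -3*O*(-2 + O)/2 (a(O) = (O*(O - 2))*(-3/2) = (O*(-2 + O))*(-3/2) = -3*O*(-2 + O)/2)
(a(g(1, R(-3)))*45)*(-45) = ((3*(-2 - 8/7*1)*(2 - (-2 - 8/7*1))/2)*45)*(-45) = ((3*(-2 - 8/7)*(2 - (-2 - 8/7))/2)*45)*(-45) = (((3/2)*(-22/7)*(2 - 1*(-22/7)))*45)*(-45) = (((3/2)*(-22/7)*(2 + 22/7))*45)*(-45) = (((3/2)*(-22/7)*(36/7))*45)*(-45) = -1188/49*45*(-45) = -53460/49*(-45) = 2405700/49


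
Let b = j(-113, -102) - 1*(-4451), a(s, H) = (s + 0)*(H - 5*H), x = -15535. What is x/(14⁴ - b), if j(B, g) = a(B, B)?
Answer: -15535/85041 ≈ -0.18268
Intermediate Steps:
a(s, H) = -4*H*s (a(s, H) = s*(-4*H) = -4*H*s)
j(B, g) = -4*B² (j(B, g) = -4*B*B = -4*B²)
b = -46625 (b = -4*(-113)² - 1*(-4451) = -4*12769 + 4451 = -51076 + 4451 = -46625)
x/(14⁴ - b) = -15535/(14⁴ - 1*(-46625)) = -15535/(38416 + 46625) = -15535/85041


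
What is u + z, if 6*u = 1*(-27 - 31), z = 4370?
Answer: 13081/3 ≈ 4360.3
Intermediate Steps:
u = -29/3 (u = (1*(-27 - 31))/6 = (1*(-58))/6 = (⅙)*(-58) = -29/3 ≈ -9.6667)
u + z = -29/3 + 4370 = 13081/3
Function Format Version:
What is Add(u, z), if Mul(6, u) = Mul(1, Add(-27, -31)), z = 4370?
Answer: Rational(13081, 3) ≈ 4360.3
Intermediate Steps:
u = Rational(-29, 3) (u = Mul(Rational(1, 6), Mul(1, Add(-27, -31))) = Mul(Rational(1, 6), Mul(1, -58)) = Mul(Rational(1, 6), -58) = Rational(-29, 3) ≈ -9.6667)
Add(u, z) = Add(Rational(-29, 3), 4370) = Rational(13081, 3)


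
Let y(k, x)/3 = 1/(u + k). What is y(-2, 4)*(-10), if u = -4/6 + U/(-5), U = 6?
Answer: 225/29 ≈ 7.7586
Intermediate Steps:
u = -28/15 (u = -4/6 + 6/(-5) = -4*⅙ + 6*(-⅕) = -⅔ - 6/5 = -28/15 ≈ -1.8667)
y(k, x) = 3/(-28/15 + k)
y(-2, 4)*(-10) = (45/(-28 + 15*(-2)))*(-10) = (45/(-28 - 30))*(-10) = (45/(-58))*(-10) = (45*(-1/58))*(-10) = -45/58*(-10) = 225/29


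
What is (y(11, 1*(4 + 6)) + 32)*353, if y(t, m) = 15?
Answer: 16591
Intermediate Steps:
(y(11, 1*(4 + 6)) + 32)*353 = (15 + 32)*353 = 47*353 = 16591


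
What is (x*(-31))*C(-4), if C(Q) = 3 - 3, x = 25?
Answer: 0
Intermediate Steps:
C(Q) = 0
(x*(-31))*C(-4) = (25*(-31))*0 = -775*0 = 0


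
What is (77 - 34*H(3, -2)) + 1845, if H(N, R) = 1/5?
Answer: 9576/5 ≈ 1915.2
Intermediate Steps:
H(N, R) = ⅕
(77 - 34*H(3, -2)) + 1845 = (77 - 34*⅕) + 1845 = (77 - 34/5) + 1845 = 351/5 + 1845 = 9576/5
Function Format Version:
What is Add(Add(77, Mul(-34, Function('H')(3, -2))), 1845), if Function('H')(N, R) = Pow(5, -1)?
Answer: Rational(9576, 5) ≈ 1915.2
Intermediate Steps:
Function('H')(N, R) = Rational(1, 5)
Add(Add(77, Mul(-34, Function('H')(3, -2))), 1845) = Add(Add(77, Mul(-34, Rational(1, 5))), 1845) = Add(Add(77, Rational(-34, 5)), 1845) = Add(Rational(351, 5), 1845) = Rational(9576, 5)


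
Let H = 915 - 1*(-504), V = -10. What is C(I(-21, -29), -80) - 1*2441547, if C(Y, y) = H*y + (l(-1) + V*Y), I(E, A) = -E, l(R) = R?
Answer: -2555278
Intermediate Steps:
H = 1419 (H = 915 + 504 = 1419)
C(Y, y) = -1 - 10*Y + 1419*y (C(Y, y) = 1419*y + (-1 - 10*Y) = -1 - 10*Y + 1419*y)
C(I(-21, -29), -80) - 1*2441547 = (-1 - (-10)*(-21) + 1419*(-80)) - 1*2441547 = (-1 - 10*21 - 113520) - 2441547 = (-1 - 210 - 113520) - 2441547 = -113731 - 2441547 = -2555278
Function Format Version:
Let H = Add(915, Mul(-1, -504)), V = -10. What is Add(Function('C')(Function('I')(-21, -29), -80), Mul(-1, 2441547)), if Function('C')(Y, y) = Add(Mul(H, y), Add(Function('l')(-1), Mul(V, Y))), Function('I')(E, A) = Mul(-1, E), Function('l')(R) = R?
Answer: -2555278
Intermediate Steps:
H = 1419 (H = Add(915, 504) = 1419)
Function('C')(Y, y) = Add(-1, Mul(-10, Y), Mul(1419, y)) (Function('C')(Y, y) = Add(Mul(1419, y), Add(-1, Mul(-10, Y))) = Add(-1, Mul(-10, Y), Mul(1419, y)))
Add(Function('C')(Function('I')(-21, -29), -80), Mul(-1, 2441547)) = Add(Add(-1, Mul(-10, Mul(-1, -21)), Mul(1419, -80)), Mul(-1, 2441547)) = Add(Add(-1, Mul(-10, 21), -113520), -2441547) = Add(Add(-1, -210, -113520), -2441547) = Add(-113731, -2441547) = -2555278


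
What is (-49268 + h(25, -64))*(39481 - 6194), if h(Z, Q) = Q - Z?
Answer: -1642946459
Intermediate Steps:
(-49268 + h(25, -64))*(39481 - 6194) = (-49268 + (-64 - 1*25))*(39481 - 6194) = (-49268 + (-64 - 25))*33287 = (-49268 - 89)*33287 = -49357*33287 = -1642946459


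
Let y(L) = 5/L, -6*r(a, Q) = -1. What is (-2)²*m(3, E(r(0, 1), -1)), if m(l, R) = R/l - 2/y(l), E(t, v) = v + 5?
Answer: 8/15 ≈ 0.53333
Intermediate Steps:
r(a, Q) = ⅙ (r(a, Q) = -⅙*(-1) = ⅙)
E(t, v) = 5 + v
m(l, R) = -2*l/5 + R/l (m(l, R) = R/l - 2*l/5 = -2*l/5 + R/l)
(-2)²*m(3, E(r(0, 1), -1)) = (-2)²*(-⅖*3 + (5 - 1)/3) = 4*(-6/5 + 4*(⅓)) = 4*(-6/5 + 4/3) = 4*(2/15) = 8/15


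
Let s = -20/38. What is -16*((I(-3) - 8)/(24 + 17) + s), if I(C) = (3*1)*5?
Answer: 4432/779 ≈ 5.6893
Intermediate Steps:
I(C) = 15 (I(C) = 3*5 = 15)
s = -10/19 (s = -20*1/38 = -10/19 ≈ -0.52632)
-16*((I(-3) - 8)/(24 + 17) + s) = -16*((15 - 8)/(24 + 17) - 10/19) = -16*(7/41 - 10/19) = -16*(-277/779) = 4432/779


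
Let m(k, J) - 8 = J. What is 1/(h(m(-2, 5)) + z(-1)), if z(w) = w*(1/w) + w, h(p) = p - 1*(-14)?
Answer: 1/27 ≈ 0.037037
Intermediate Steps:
m(k, J) = 8 + J
h(p) = 14 + p (h(p) = p + 14 = 14 + p)
z(w) = 1 + w (z(w) = w/w + w = 1 + w)
1/(h(m(-2, 5)) + z(-1)) = 1/((14 + (8 + 5)) + (1 - 1)) = 1/((14 + 13) + 0) = 1/(27 + 0) = 1/27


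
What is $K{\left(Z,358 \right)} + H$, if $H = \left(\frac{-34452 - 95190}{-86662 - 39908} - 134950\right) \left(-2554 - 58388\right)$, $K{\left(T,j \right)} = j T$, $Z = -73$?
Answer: $\frac{173486004504976}{21095} \approx 8.224 \cdot 10^{9}$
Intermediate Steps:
$K{\left(T,j \right)} = T j$
$H = \frac{173486555801706}{21095}$ ($H = \left(- \frac{129642}{-126570} - 134950\right) \left(-60942\right) = \left(\left(-129642\right) \left(- \frac{1}{126570}\right) - 134950\right) \left(-60942\right) = \left(\frac{21607}{21095} - 134950\right) \left(-60942\right) = \left(- \frac{2846748643}{21095}\right) \left(-60942\right) = \frac{173486555801706}{21095} \approx 8.2241 \cdot 10^{9}$)
$K{\left(Z,358 \right)} + H = \left(-73\right) 358 + \frac{173486555801706}{21095} = -26134 + \frac{173486555801706}{21095} = \frac{173486004504976}{21095}$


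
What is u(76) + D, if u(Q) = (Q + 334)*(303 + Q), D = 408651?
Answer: 564041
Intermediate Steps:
u(Q) = (303 + Q)*(334 + Q) (u(Q) = (334 + Q)*(303 + Q) = (303 + Q)*(334 + Q))
u(76) + D = (101202 + 76² + 637*76) + 408651 = (101202 + 5776 + 48412) + 408651 = 155390 + 408651 = 564041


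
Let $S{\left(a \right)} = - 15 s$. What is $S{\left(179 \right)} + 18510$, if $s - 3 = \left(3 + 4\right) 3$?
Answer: $18150$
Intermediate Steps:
$s = 24$ ($s = 3 + \left(3 + 4\right) 3 = 3 + 7 \cdot 3 = 3 + 21 = 24$)
$S{\left(a \right)} = -360$ ($S{\left(a \right)} = \left(-15\right) 24 = -360$)
$S{\left(179 \right)} + 18510 = -360 + 18510 = 18150$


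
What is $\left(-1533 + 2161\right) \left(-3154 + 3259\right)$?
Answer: $65940$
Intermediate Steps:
$\left(-1533 + 2161\right) \left(-3154 + 3259\right) = 628 \cdot 105 = 65940$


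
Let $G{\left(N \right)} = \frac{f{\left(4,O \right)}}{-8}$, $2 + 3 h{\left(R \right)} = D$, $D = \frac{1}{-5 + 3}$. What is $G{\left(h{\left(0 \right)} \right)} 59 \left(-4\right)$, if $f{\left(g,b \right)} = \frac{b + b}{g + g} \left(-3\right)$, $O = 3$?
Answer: $- \frac{531}{8} \approx -66.375$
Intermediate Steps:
$f{\left(g,b \right)} = - \frac{3 b}{g}$ ($f{\left(g,b \right)} = \frac{2 b}{2 g} \left(-3\right) = 2 b \frac{1}{2 g} \left(-3\right) = \frac{b}{g} \left(-3\right) = - \frac{3 b}{g}$)
$D = - \frac{1}{2}$ ($D = \frac{1}{-2} = - \frac{1}{2} \approx -0.5$)
$h{\left(R \right)} = - \frac{5}{6}$ ($h{\left(R \right)} = - \frac{2}{3} + \frac{1}{3} \left(- \frac{1}{2}\right) = - \frac{2}{3} - \frac{1}{6} = - \frac{5}{6}$)
$G{\left(N \right)} = \frac{9}{32}$ ($G{\left(N \right)} = \frac{\left(-3\right) 3 \cdot \frac{1}{4}}{-8} = \left(-3\right) 3 \cdot \frac{1}{4} \left(- \frac{1}{8}\right) = \left(- \frac{9}{4}\right) \left(- \frac{1}{8}\right) = \frac{9}{32}$)
$G{\left(h{\left(0 \right)} \right)} 59 \left(-4\right) = \frac{9}{32} \cdot 59 \left(-4\right) = \frac{531}{32} \left(-4\right) = - \frac{531}{8}$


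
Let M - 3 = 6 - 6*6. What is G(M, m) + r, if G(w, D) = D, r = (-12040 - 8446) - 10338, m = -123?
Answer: -30947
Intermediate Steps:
r = -30824 (r = -20486 - 10338 = -30824)
M = -27 (M = 3 + (6 - 6*6) = 3 + (6 - 36) = 3 - 30 = -27)
G(M, m) + r = -123 - 30824 = -30947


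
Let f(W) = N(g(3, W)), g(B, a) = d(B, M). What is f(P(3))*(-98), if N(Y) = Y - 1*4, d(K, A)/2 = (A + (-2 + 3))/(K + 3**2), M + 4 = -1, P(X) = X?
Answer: 1372/3 ≈ 457.33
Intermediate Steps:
M = -5 (M = -4 - 1 = -5)
d(K, A) = 2*(1 + A)/(9 + K) (d(K, A) = 2*((A + (-2 + 3))/(K + 3**2)) = 2*((A + 1)/(K + 9)) = 2*((1 + A)/(9 + K)) = 2*(1 + A)/(9 + K))
g(B, a) = -8/(9 + B) (g(B, a) = 2*(1 - 5)/(9 + B) = 2*(-4)/(9 + B) = -8/(9 + B))
N(Y) = -4 + Y (N(Y) = Y - 4 = -4 + Y)
f(W) = -14/3 (f(W) = -4 - 8/(9 + 3) = -4 - 8/12 = -4 - 8*1/12 = -4 - 2/3 = -14/3)
f(P(3))*(-98) = -14/3*(-98) = 1372/3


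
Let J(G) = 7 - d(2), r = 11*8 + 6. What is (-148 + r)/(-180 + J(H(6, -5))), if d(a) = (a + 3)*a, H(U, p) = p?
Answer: 18/61 ≈ 0.29508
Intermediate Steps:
d(a) = a*(3 + a) (d(a) = (3 + a)*a = a*(3 + a))
r = 94 (r = 88 + 6 = 94)
J(G) = -3 (J(G) = 7 - 2*(3 + 2) = 7 - 2*5 = 7 - 1*10 = 7 - 10 = -3)
(-148 + r)/(-180 + J(H(6, -5))) = (-148 + 94)/(-180 - 3) = -54/(-183) = -54*(-1/183) = 18/61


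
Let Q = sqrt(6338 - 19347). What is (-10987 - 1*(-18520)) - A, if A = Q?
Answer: 7533 - I*sqrt(13009) ≈ 7533.0 - 114.06*I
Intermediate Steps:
Q = I*sqrt(13009) (Q = sqrt(-13009) = I*sqrt(13009) ≈ 114.06*I)
A = I*sqrt(13009) ≈ 114.06*I
(-10987 - 1*(-18520)) - A = (-10987 - 1*(-18520)) - I*sqrt(13009) = (-10987 + 18520) - I*sqrt(13009) = 7533 - I*sqrt(13009)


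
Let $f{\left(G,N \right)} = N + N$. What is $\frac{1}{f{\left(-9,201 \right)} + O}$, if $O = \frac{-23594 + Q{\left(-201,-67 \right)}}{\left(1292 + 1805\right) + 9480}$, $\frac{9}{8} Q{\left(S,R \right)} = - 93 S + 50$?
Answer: $\frac{113193}{45441184} \approx 0.002491$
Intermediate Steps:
$Q{\left(S,R \right)} = \frac{400}{9} - \frac{248 S}{3}$ ($Q{\left(S,R \right)} = \frac{8 \left(- 93 S + 50\right)}{9} = \frac{8 \left(50 - 93 S\right)}{9} = \frac{400}{9} - \frac{248 S}{3}$)
$O = - \frac{62402}{113193}$ ($O = \frac{-23594 + \left(\frac{400}{9} - -16616\right)}{\left(1292 + 1805\right) + 9480} = \frac{-23594 + \left(\frac{400}{9} + 16616\right)}{3097 + 9480} = \frac{-23594 + \frac{149944}{9}}{12577} = \left(- \frac{62402}{9}\right) \frac{1}{12577} = - \frac{62402}{113193} \approx -0.55129$)
$f{\left(G,N \right)} = 2 N$
$\frac{1}{f{\left(-9,201 \right)} + O} = \frac{1}{2 \cdot 201 - \frac{62402}{113193}} = \frac{1}{402 - \frac{62402}{113193}} = \frac{1}{\frac{45441184}{113193}} = \frac{113193}{45441184}$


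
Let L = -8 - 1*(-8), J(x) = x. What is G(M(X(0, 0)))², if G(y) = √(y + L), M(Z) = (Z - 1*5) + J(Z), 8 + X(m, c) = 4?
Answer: -13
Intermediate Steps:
X(m, c) = -4 (X(m, c) = -8 + 4 = -4)
L = 0 (L = -8 + 8 = 0)
M(Z) = -5 + 2*Z (M(Z) = (Z - 1*5) + Z = (Z - 5) + Z = (-5 + Z) + Z = -5 + 2*Z)
G(y) = √y (G(y) = √(y + 0) = √y)
G(M(X(0, 0)))² = (√(-5 + 2*(-4)))² = (√(-5 - 8))² = (√(-13))² = (I*√13)² = -13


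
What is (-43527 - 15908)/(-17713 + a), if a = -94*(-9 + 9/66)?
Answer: 653785/185678 ≈ 3.5211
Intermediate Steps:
a = 9165/11 (a = -94*(-9 + 9*(1/66)) = -94*(-9 + 3/22) = -94*(-195/22) = 9165/11 ≈ 833.18)
(-43527 - 15908)/(-17713 + a) = (-43527 - 15908)/(-17713 + 9165/11) = -59435/(-185678/11) = -59435*(-11/185678) = 653785/185678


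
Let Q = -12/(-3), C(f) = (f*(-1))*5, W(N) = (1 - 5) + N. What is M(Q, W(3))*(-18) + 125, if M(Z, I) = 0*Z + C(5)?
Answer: 575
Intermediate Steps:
W(N) = -4 + N
C(f) = -5*f (C(f) = -f*5 = -5*f)
Q = 4 (Q = -12*(-1/3) = 4)
M(Z, I) = -25 (M(Z, I) = 0*Z - 5*5 = 0 - 25 = -25)
M(Q, W(3))*(-18) + 125 = -25*(-18) + 125 = 450 + 125 = 575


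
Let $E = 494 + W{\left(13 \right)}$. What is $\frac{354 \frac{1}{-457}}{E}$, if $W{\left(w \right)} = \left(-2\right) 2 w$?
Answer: $- \frac{177}{100997} \approx -0.0017525$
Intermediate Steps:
$W{\left(w \right)} = - 4 w$
$E = 442$ ($E = 494 - 52 = 442$)
$\frac{354 \frac{1}{-457}}{E} = \frac{354 \frac{1}{-457}}{442} = 354 \left(- \frac{1}{457}\right) \frac{1}{442} = \left(- \frac{354}{457}\right) \frac{1}{442} = - \frac{177}{100997}$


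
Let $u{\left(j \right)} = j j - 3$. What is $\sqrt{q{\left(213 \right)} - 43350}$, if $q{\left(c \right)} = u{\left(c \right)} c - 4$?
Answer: $2 \sqrt{2404901} \approx 3101.5$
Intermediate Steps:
$u{\left(j \right)} = -3 + j^{2}$ ($u{\left(j \right)} = j^{2} - 3 = -3 + j^{2}$)
$q{\left(c \right)} = -4 + c \left(-3 + c^{2}\right)$ ($q{\left(c \right)} = \left(-3 + c^{2}\right) c - 4 = c \left(-3 + c^{2}\right) - 4 = -4 + c \left(-3 + c^{2}\right)$)
$\sqrt{q{\left(213 \right)} - 43350} = \sqrt{\left(-4 + 213 \left(-3 + 213^{2}\right)\right) - 43350} = \sqrt{\left(-4 + 213 \left(-3 + 45369\right)\right) - 43350} = \sqrt{\left(-4 + 213 \cdot 45366\right) - 43350} = \sqrt{\left(-4 + 9662958\right) - 43350} = \sqrt{9662954 - 43350} = \sqrt{9619604} = 2 \sqrt{2404901}$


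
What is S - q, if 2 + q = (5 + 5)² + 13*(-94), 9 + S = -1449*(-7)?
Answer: 11258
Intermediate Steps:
S = 10134 (S = -9 - 1449*(-7) = -9 + 10143 = 10134)
q = -1124 (q = -2 + ((5 + 5)² + 13*(-94)) = -2 + (10² - 1222) = -2 + (100 - 1222) = -2 - 1122 = -1124)
S - q = 10134 - 1*(-1124) = 10134 + 1124 = 11258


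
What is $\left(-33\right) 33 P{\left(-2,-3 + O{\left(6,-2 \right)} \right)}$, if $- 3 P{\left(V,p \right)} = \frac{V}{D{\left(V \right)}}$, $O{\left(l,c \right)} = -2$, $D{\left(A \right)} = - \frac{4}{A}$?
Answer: $-363$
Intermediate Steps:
$P{\left(V,p \right)} = \frac{V^{2}}{12}$ ($P{\left(V,p \right)} = - \frac{V \frac{1}{\left(-4\right) \frac{1}{V}}}{3} = - \frac{V \left(- \frac{V}{4}\right)}{3} = - \frac{\left(- \frac{1}{4}\right) V^{2}}{3} = \frac{V^{2}}{12}$)
$\left(-33\right) 33 P{\left(-2,-3 + O{\left(6,-2 \right)} \right)} = \left(-33\right) 33 \frac{\left(-2\right)^{2}}{12} = - 1089 \cdot \frac{1}{12} \cdot 4 = \left(-1089\right) \frac{1}{3} = -363$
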